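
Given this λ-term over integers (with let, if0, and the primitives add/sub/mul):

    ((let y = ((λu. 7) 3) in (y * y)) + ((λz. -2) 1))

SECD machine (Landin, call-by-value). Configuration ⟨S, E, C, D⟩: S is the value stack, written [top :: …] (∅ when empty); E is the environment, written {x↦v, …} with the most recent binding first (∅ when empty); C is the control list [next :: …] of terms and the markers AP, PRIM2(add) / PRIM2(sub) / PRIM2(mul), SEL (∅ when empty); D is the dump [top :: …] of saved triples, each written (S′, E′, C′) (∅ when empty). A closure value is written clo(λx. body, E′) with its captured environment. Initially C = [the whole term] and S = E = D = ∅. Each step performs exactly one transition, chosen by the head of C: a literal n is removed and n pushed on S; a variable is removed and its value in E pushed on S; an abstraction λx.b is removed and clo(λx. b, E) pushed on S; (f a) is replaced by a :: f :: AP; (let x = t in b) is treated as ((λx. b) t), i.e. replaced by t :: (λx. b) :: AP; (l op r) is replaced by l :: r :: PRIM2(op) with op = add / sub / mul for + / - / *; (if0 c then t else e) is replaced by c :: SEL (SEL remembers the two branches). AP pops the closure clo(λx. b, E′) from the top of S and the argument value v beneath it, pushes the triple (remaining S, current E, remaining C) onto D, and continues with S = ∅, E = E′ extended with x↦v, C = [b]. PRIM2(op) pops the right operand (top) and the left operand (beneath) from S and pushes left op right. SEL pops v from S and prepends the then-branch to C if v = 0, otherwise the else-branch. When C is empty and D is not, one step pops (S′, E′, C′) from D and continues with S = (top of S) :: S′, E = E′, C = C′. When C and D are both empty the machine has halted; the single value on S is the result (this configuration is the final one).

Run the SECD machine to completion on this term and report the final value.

0. <S=∅, E=∅, C=[((let y = ((λu. 7) 3) in (y * y)) + ((λz. -2) 1))], D=∅>
1. <S=∅, E=∅, C=[(let y = ((λu. 7) 3) in (y * y)) :: ((λz. -2) 1) :: PRIM2(add)], D=∅>
2. <S=∅, E=∅, C=[((λu. 7) 3) :: (λy. (y * y)) :: AP :: ((λz. -2) 1) :: PRIM2(add)], D=∅>
3. <S=∅, E=∅, C=[3 :: (λu. 7) :: AP :: (λy. (y * y)) :: AP :: ((λz. -2) 1) :: PRIM2(add)], D=∅>
4. <S=[3], E=∅, C=[(λu. 7) :: AP :: (λy. (y * y)) :: AP :: ((λz. -2) 1) :: PRIM2(add)], D=∅>
5. <S=[clo(λu. 7, ∅) :: 3], E=∅, C=[AP :: (λy. (y * y)) :: AP :: ((λz. -2) 1) :: PRIM2(add)], D=∅>
6. <S=∅, E={u↦3}, C=[7], D=[(∅, ∅, [(λy. (y * y)) :: AP :: ((λz. -2) 1) :: PRIM2(add)])]>
7. <S=[7], E={u↦3}, C=∅, D=[(∅, ∅, [(λy. (y * y)) :: AP :: ((λz. -2) 1) :: PRIM2(add)])]>
8. <S=[7], E=∅, C=[(λy. (y * y)) :: AP :: ((λz. -2) 1) :: PRIM2(add)], D=∅>
9. <S=[clo(λy. (y * y), ∅) :: 7], E=∅, C=[AP :: ((λz. -2) 1) :: PRIM2(add)], D=∅>
10. <S=∅, E={y↦7}, C=[(y * y)], D=[(∅, ∅, [((λz. -2) 1) :: PRIM2(add)])]>
11. <S=∅, E={y↦7}, C=[y :: y :: PRIM2(mul)], D=[(∅, ∅, [((λz. -2) 1) :: PRIM2(add)])]>
12. <S=[7], E={y↦7}, C=[y :: PRIM2(mul)], D=[(∅, ∅, [((λz. -2) 1) :: PRIM2(add)])]>
13. <S=[7 :: 7], E={y↦7}, C=[PRIM2(mul)], D=[(∅, ∅, [((λz. -2) 1) :: PRIM2(add)])]>
14. <S=[49], E={y↦7}, C=∅, D=[(∅, ∅, [((λz. -2) 1) :: PRIM2(add)])]>
15. <S=[49], E=∅, C=[((λz. -2) 1) :: PRIM2(add)], D=∅>
16. <S=[49], E=∅, C=[1 :: (λz. -2) :: AP :: PRIM2(add)], D=∅>
17. <S=[1 :: 49], E=∅, C=[(λz. -2) :: AP :: PRIM2(add)], D=∅>
18. <S=[clo(λz. -2, ∅) :: 1 :: 49], E=∅, C=[AP :: PRIM2(add)], D=∅>
19. <S=∅, E={z↦1}, C=[-2], D=[([49], ∅, [PRIM2(add)])]>
20. <S=[-2], E={z↦1}, C=∅, D=[([49], ∅, [PRIM2(add)])]>
21. <S=[-2 :: 49], E=∅, C=[PRIM2(add)], D=∅>
22. <S=[47], E=∅, C=∅, D=∅>
→ final value 47

Answer: 47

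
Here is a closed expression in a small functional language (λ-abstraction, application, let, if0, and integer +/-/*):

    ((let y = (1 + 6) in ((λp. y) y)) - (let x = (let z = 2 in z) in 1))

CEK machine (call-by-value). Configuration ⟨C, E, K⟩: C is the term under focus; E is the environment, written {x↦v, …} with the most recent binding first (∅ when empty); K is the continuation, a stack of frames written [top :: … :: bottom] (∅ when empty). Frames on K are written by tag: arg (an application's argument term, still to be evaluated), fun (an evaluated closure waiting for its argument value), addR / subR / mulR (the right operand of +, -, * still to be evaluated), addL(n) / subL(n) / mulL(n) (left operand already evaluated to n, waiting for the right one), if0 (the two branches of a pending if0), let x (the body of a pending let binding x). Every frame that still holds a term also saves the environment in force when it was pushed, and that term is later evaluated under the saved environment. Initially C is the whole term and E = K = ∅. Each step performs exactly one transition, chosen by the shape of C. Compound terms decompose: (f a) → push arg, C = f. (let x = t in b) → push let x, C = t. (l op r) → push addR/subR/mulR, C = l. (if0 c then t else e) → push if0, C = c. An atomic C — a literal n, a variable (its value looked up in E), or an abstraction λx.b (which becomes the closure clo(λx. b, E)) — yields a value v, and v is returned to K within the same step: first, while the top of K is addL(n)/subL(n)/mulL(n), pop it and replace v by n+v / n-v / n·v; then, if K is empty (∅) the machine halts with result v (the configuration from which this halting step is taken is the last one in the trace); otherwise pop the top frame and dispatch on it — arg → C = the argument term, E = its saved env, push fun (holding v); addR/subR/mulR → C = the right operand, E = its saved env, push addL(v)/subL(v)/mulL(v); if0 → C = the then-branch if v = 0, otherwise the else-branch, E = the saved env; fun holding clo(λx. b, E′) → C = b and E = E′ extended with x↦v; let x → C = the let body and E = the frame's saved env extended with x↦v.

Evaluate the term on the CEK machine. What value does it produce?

step 0: <C=((let y = (1 + 6) in ((λp. y) y)) - (let x = (let z = 2 in z) in 1)), E=∅, K=∅>
step 1: <C=(let y = (1 + 6) in ((λp. y) y)), E=∅, K=[subR]>
step 2: <C=(1 + 6), E=∅, K=[let y :: subR]>
step 3: <C=1, E=∅, K=[addR :: let y :: subR]>
step 4: <C=6, E=∅, K=[addL(1) :: let y :: subR]>
step 5: <C=((λp. y) y), E={y↦7}, K=[subR]>
step 6: <C=(λp. y), E={y↦7}, K=[arg :: subR]>
step 7: <C=y, E={y↦7}, K=[fun :: subR]>
step 8: <C=y, E={p↦7, y↦7}, K=[subR]>
step 9: <C=(let x = (let z = 2 in z) in 1), E=∅, K=[subL(7)]>
step 10: <C=(let z = 2 in z), E=∅, K=[let x :: subL(7)]>
step 11: <C=2, E=∅, K=[let z :: let x :: subL(7)]>
step 12: <C=z, E={z↦2}, K=[let x :: subL(7)]>
step 13: <C=1, E={x↦2}, K=[subL(7)]>
→ final value 6

Answer: 6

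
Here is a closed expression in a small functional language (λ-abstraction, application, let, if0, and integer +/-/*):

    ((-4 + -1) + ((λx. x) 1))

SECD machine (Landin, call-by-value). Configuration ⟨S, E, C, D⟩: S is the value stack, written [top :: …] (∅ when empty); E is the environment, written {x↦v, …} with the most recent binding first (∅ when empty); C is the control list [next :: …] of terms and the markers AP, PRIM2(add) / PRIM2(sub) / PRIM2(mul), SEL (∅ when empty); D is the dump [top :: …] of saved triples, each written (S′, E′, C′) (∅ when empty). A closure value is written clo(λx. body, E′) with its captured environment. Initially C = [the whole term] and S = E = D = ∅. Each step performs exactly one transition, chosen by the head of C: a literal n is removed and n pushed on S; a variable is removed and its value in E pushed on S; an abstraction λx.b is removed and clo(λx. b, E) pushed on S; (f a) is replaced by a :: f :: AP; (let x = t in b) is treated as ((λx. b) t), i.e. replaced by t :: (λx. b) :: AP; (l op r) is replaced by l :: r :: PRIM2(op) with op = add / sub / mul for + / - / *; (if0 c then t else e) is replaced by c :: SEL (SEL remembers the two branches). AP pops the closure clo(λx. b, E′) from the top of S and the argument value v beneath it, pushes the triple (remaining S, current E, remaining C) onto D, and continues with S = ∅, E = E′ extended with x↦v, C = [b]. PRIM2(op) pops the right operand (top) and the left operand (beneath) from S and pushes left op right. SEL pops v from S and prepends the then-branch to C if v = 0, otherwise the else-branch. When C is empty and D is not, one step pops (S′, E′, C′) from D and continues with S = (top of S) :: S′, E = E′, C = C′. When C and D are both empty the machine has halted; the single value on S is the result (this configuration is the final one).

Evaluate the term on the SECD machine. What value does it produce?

Answer: -4

Machine steps:
t=0: ⟨S=∅; E=∅; C=[((-4 + -1) + ((λx. x) 1))]; D=∅⟩
t=1: ⟨S=∅; E=∅; C=[(-4 + -1) :: ((λx. x) 1) :: PRIM2(add)]; D=∅⟩
t=2: ⟨S=∅; E=∅; C=[-4 :: -1 :: PRIM2(add) :: ((λx. x) 1) :: PRIM2(add)]; D=∅⟩
t=3: ⟨S=[-4]; E=∅; C=[-1 :: PRIM2(add) :: ((λx. x) 1) :: PRIM2(add)]; D=∅⟩
t=4: ⟨S=[-1 :: -4]; E=∅; C=[PRIM2(add) :: ((λx. x) 1) :: PRIM2(add)]; D=∅⟩
t=5: ⟨S=[-5]; E=∅; C=[((λx. x) 1) :: PRIM2(add)]; D=∅⟩
t=6: ⟨S=[-5]; E=∅; C=[1 :: (λx. x) :: AP :: PRIM2(add)]; D=∅⟩
t=7: ⟨S=[1 :: -5]; E=∅; C=[(λx. x) :: AP :: PRIM2(add)]; D=∅⟩
t=8: ⟨S=[clo(λx. x, ∅) :: 1 :: -5]; E=∅; C=[AP :: PRIM2(add)]; D=∅⟩
t=9: ⟨S=∅; E={x↦1}; C=[x]; D=[([-5], ∅, [PRIM2(add)])]⟩
t=10: ⟨S=[1]; E={x↦1}; C=∅; D=[([-5], ∅, [PRIM2(add)])]⟩
t=11: ⟨S=[1 :: -5]; E=∅; C=[PRIM2(add)]; D=∅⟩
t=12: ⟨S=[-4]; E=∅; C=∅; D=∅⟩
→ final value -4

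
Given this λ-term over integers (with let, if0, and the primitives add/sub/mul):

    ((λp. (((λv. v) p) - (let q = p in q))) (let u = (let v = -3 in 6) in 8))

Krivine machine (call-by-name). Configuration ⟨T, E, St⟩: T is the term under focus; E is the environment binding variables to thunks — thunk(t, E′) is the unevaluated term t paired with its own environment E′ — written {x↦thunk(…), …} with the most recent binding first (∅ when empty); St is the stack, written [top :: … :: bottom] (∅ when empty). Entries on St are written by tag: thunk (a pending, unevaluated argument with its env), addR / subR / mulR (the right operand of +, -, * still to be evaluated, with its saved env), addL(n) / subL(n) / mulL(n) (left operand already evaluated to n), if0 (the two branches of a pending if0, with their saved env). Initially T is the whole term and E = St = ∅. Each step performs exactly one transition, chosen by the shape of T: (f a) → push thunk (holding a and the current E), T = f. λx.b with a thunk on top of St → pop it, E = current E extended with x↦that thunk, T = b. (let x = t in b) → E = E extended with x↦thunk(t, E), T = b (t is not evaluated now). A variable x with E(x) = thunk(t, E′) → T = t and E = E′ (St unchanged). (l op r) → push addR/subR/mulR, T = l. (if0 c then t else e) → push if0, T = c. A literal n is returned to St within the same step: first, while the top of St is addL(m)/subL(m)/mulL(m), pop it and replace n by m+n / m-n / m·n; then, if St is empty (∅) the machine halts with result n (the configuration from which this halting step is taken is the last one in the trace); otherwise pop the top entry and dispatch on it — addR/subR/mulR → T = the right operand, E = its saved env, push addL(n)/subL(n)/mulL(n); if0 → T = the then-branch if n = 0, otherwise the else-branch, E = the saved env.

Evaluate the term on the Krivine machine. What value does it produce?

[0] [T=((λp. (((λv. v) p) - (let q = p in q))) (let u = (let v = -3 in 6) in 8)) | E=∅ | St=∅]
[1] [T=(λp. (((λv. v) p) - (let q = p in q))) | E=∅ | St=[thunk]]
[2] [T=(((λv. v) p) - (let q = p in q)) | E={p↦thunk((let u = (let v = -3 in 6) in 8), ∅)} | St=∅]
[3] [T=((λv. v) p) | E={p↦thunk((let u = (let v = -3 in 6) in 8), ∅)} | St=[subR]]
[4] [T=(λv. v) | E={p↦thunk((let u = (let v = -3 in 6) in 8), ∅)} | St=[thunk :: subR]]
[5] [T=v | E={v↦thunk(p, {p↦thunk((let u = (let v = -3 in 6) in 8), ∅)}), p↦thunk((let u = (let v = -3 in 6) in 8), ∅)} | St=[subR]]
[6] [T=p | E={p↦thunk((let u = (let v = -3 in 6) in 8), ∅)} | St=[subR]]
[7] [T=(let u = (let v = -3 in 6) in 8) | E=∅ | St=[subR]]
[8] [T=8 | E={u↦thunk((let v = -3 in 6), ∅)} | St=[subR]]
[9] [T=(let q = p in q) | E={p↦thunk((let u = (let v = -3 in 6) in 8), ∅)} | St=[subL(8)]]
[10] [T=q | E={q↦thunk(p, {p↦thunk((let u = (let v = -3 in 6) in 8), ∅)}), p↦thunk((let u = (let v = -3 in 6) in 8), ∅)} | St=[subL(8)]]
[11] [T=p | E={p↦thunk((let u = (let v = -3 in 6) in 8), ∅)} | St=[subL(8)]]
[12] [T=(let u = (let v = -3 in 6) in 8) | E=∅ | St=[subL(8)]]
[13] [T=8 | E={u↦thunk((let v = -3 in 6), ∅)} | St=[subL(8)]]
→ final value 0

Answer: 0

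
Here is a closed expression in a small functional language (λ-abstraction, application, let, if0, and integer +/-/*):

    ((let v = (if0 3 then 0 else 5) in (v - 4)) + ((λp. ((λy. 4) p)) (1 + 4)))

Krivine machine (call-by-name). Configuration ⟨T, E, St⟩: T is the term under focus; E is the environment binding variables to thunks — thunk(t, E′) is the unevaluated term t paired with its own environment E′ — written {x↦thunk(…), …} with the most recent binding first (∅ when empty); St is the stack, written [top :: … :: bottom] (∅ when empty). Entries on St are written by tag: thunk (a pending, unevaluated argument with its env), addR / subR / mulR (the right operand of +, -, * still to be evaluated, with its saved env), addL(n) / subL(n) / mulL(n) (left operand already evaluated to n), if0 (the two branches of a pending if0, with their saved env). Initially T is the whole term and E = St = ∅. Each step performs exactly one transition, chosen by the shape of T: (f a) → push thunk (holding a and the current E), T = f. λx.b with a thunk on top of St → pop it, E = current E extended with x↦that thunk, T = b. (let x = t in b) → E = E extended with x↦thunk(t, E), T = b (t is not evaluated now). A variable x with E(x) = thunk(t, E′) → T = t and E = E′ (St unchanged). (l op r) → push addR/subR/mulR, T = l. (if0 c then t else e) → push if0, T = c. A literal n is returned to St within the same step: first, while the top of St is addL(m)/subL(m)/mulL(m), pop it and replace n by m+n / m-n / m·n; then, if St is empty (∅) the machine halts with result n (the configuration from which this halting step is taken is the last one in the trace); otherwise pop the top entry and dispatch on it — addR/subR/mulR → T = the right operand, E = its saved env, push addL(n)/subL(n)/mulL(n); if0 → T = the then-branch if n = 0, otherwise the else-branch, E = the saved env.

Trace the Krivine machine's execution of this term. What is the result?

Answer: 5

Execution trace:
[0] <T=((let v = (if0 3 then 0 else 5) in (v - 4)) + ((λp. ((λy. 4) p)) (1 + 4))), E=∅, St=∅>
[1] <T=(let v = (if0 3 then 0 else 5) in (v - 4)), E=∅, St=[addR]>
[2] <T=(v - 4), E={v↦thunk((if0 3 then 0 else 5), ∅)}, St=[addR]>
[3] <T=v, E={v↦thunk((if0 3 then 0 else 5), ∅)}, St=[subR :: addR]>
[4] <T=(if0 3 then 0 else 5), E=∅, St=[subR :: addR]>
[5] <T=3, E=∅, St=[if0 :: subR :: addR]>
[6] <T=5, E=∅, St=[subR :: addR]>
[7] <T=4, E={v↦thunk((if0 3 then 0 else 5), ∅)}, St=[subL(5) :: addR]>
[8] <T=((λp. ((λy. 4) p)) (1 + 4)), E=∅, St=[addL(1)]>
[9] <T=(λp. ((λy. 4) p)), E=∅, St=[thunk :: addL(1)]>
[10] <T=((λy. 4) p), E={p↦thunk((1 + 4), ∅)}, St=[addL(1)]>
[11] <T=(λy. 4), E={p↦thunk((1 + 4), ∅)}, St=[thunk :: addL(1)]>
[12] <T=4, E={y↦thunk(p, {p↦thunk((1 + 4), ∅)}), p↦thunk((1 + 4), ∅)}, St=[addL(1)]>
→ final value 5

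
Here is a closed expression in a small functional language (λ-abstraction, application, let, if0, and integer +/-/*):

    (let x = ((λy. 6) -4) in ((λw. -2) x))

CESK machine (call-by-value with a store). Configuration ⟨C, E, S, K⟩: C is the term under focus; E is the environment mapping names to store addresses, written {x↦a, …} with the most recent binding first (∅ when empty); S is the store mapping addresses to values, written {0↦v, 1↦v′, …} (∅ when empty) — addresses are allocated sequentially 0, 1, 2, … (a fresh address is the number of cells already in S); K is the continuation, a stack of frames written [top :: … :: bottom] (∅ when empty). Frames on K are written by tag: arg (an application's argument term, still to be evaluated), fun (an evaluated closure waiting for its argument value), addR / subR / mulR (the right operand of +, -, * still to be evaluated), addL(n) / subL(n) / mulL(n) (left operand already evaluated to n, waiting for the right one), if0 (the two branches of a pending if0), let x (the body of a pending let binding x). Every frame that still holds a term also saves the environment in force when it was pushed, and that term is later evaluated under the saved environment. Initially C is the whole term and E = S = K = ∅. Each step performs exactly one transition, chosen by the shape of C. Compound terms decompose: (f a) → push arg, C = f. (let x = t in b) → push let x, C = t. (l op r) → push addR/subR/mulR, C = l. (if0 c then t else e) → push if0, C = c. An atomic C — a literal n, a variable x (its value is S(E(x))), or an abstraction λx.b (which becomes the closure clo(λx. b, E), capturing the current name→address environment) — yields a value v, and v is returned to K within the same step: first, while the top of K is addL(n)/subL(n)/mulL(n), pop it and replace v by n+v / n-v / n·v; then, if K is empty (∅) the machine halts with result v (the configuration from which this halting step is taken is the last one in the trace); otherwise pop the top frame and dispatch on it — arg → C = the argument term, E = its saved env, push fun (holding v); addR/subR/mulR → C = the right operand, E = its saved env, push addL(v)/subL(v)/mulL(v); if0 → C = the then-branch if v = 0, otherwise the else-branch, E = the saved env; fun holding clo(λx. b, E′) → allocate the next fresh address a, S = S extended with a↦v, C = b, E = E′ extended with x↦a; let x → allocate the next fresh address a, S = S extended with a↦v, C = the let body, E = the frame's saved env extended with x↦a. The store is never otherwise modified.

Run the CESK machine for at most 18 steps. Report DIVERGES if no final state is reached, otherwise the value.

Answer: -2

Derivation:
0. [C=(let x = ((λy. 6) -4) in ((λw. -2) x)) | E=∅ | S=∅ | K=∅]
1. [C=((λy. 6) -4) | E=∅ | S=∅ | K=[let x]]
2. [C=(λy. 6) | E=∅ | S=∅ | K=[arg :: let x]]
3. [C=-4 | E=∅ | S=∅ | K=[fun :: let x]]
4. [C=6 | E={y↦0} | S={0↦-4} | K=[let x]]
5. [C=((λw. -2) x) | E={x↦1} | S={0↦-4, 1↦6} | K=∅]
6. [C=(λw. -2) | E={x↦1} | S={0↦-4, 1↦6} | K=[arg]]
7. [C=x | E={x↦1} | S={0↦-4, 1↦6} | K=[fun]]
8. [C=-2 | E={w↦2, x↦1} | S={0↦-4, 1↦6, 2↦6} | K=∅]
→ final value -2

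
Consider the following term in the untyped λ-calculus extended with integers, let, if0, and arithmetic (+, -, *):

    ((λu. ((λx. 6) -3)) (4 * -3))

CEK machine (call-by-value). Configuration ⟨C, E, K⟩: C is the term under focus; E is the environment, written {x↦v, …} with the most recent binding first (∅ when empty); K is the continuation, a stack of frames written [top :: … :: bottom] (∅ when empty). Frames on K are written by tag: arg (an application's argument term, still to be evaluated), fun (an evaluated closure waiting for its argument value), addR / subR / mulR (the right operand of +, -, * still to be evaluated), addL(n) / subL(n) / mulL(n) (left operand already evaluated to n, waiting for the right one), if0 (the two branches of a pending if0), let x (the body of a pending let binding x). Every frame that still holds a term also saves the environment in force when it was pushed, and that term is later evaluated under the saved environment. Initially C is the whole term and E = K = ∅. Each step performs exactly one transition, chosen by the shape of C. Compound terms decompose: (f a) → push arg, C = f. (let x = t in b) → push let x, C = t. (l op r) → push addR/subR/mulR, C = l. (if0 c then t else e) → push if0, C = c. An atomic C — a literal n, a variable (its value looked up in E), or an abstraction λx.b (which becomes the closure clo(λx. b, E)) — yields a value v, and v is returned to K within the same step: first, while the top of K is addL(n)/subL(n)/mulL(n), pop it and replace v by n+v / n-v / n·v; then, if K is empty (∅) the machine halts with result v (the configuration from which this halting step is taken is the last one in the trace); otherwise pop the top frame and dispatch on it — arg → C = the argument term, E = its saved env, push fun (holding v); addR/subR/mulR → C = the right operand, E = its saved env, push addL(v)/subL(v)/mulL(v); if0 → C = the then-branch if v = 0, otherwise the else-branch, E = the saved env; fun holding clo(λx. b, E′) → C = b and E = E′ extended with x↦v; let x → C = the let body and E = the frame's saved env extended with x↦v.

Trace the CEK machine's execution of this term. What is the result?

Answer: 6

Execution trace:
0. ⟨C=((λu. ((λx. 6) -3)) (4 * -3)); E=∅; K=∅⟩
1. ⟨C=(λu. ((λx. 6) -3)); E=∅; K=[arg]⟩
2. ⟨C=(4 * -3); E=∅; K=[fun]⟩
3. ⟨C=4; E=∅; K=[mulR :: fun]⟩
4. ⟨C=-3; E=∅; K=[mulL(4) :: fun]⟩
5. ⟨C=((λx. 6) -3); E={u↦-12}; K=∅⟩
6. ⟨C=(λx. 6); E={u↦-12}; K=[arg]⟩
7. ⟨C=-3; E={u↦-12}; K=[fun]⟩
8. ⟨C=6; E={x↦-3, u↦-12}; K=∅⟩
→ final value 6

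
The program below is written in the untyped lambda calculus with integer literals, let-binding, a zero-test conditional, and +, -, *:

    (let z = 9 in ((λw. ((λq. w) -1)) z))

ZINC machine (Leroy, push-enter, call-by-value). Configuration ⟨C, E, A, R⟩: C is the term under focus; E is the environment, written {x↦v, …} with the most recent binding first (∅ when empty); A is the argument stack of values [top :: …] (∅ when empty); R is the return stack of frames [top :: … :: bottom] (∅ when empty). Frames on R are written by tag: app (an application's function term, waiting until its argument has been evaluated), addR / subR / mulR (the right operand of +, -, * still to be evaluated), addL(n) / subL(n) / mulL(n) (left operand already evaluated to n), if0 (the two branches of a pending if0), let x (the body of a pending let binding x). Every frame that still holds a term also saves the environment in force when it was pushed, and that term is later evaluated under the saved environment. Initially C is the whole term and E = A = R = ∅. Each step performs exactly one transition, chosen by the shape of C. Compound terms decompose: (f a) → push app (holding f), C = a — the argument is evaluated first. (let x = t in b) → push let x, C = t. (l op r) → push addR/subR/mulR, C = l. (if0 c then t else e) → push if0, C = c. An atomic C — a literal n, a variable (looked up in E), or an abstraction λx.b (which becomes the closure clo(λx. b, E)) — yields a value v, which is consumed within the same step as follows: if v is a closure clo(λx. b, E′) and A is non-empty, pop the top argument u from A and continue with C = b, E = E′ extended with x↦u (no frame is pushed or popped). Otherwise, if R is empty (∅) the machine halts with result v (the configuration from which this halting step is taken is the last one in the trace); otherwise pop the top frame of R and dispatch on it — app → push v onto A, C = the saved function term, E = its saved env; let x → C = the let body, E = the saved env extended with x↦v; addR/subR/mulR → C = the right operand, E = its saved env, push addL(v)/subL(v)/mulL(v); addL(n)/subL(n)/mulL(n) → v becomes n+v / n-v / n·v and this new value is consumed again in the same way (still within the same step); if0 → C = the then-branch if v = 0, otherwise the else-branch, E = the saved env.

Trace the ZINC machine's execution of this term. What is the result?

[0] <C=(let z = 9 in ((λw. ((λq. w) -1)) z)), E=∅, A=∅, R=∅>
[1] <C=9, E=∅, A=∅, R=[let z]>
[2] <C=((λw. ((λq. w) -1)) z), E={z↦9}, A=∅, R=∅>
[3] <C=z, E={z↦9}, A=∅, R=[app]>
[4] <C=(λw. ((λq. w) -1)), E={z↦9}, A=[9], R=∅>
[5] <C=((λq. w) -1), E={w↦9, z↦9}, A=∅, R=∅>
[6] <C=-1, E={w↦9, z↦9}, A=∅, R=[app]>
[7] <C=(λq. w), E={w↦9, z↦9}, A=[-1], R=∅>
[8] <C=w, E={q↦-1, w↦9, z↦9}, A=∅, R=∅>
→ final value 9

Answer: 9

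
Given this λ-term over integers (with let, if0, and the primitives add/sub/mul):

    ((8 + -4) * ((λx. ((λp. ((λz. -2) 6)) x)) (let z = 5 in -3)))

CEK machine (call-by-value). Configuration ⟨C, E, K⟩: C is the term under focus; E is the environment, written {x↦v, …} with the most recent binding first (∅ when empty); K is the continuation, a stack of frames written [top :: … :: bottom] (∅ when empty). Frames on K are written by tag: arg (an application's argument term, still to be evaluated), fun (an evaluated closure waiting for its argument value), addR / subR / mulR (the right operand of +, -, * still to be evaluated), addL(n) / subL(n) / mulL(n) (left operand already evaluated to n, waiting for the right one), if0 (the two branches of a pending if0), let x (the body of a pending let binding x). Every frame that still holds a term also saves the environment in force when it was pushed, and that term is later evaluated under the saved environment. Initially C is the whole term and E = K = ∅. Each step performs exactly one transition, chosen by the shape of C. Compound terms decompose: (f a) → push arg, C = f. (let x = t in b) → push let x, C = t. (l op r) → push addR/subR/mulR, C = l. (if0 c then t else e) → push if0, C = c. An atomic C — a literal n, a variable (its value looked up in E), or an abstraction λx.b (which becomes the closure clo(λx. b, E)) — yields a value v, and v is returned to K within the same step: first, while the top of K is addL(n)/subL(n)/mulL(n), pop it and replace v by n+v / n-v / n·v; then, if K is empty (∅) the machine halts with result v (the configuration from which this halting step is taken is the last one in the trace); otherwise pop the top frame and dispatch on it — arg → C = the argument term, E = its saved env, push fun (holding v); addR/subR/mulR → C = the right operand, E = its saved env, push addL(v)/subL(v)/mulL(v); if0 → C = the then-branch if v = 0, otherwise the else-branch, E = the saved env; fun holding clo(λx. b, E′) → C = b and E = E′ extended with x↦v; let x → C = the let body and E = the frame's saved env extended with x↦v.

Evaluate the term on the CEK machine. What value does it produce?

t=0: ⟨C=((8 + -4) * ((λx. ((λp. ((λz. -2) 6)) x)) (let z = 5 in -3))); E=∅; K=∅⟩
t=1: ⟨C=(8 + -4); E=∅; K=[mulR]⟩
t=2: ⟨C=8; E=∅; K=[addR :: mulR]⟩
t=3: ⟨C=-4; E=∅; K=[addL(8) :: mulR]⟩
t=4: ⟨C=((λx. ((λp. ((λz. -2) 6)) x)) (let z = 5 in -3)); E=∅; K=[mulL(4)]⟩
t=5: ⟨C=(λx. ((λp. ((λz. -2) 6)) x)); E=∅; K=[arg :: mulL(4)]⟩
t=6: ⟨C=(let z = 5 in -3); E=∅; K=[fun :: mulL(4)]⟩
t=7: ⟨C=5; E=∅; K=[let z :: fun :: mulL(4)]⟩
t=8: ⟨C=-3; E={z↦5}; K=[fun :: mulL(4)]⟩
t=9: ⟨C=((λp. ((λz. -2) 6)) x); E={x↦-3}; K=[mulL(4)]⟩
t=10: ⟨C=(λp. ((λz. -2) 6)); E={x↦-3}; K=[arg :: mulL(4)]⟩
t=11: ⟨C=x; E={x↦-3}; K=[fun :: mulL(4)]⟩
t=12: ⟨C=((λz. -2) 6); E={p↦-3, x↦-3}; K=[mulL(4)]⟩
t=13: ⟨C=(λz. -2); E={p↦-3, x↦-3}; K=[arg :: mulL(4)]⟩
t=14: ⟨C=6; E={p↦-3, x↦-3}; K=[fun :: mulL(4)]⟩
t=15: ⟨C=-2; E={z↦6, p↦-3, x↦-3}; K=[mulL(4)]⟩
→ final value -8

Answer: -8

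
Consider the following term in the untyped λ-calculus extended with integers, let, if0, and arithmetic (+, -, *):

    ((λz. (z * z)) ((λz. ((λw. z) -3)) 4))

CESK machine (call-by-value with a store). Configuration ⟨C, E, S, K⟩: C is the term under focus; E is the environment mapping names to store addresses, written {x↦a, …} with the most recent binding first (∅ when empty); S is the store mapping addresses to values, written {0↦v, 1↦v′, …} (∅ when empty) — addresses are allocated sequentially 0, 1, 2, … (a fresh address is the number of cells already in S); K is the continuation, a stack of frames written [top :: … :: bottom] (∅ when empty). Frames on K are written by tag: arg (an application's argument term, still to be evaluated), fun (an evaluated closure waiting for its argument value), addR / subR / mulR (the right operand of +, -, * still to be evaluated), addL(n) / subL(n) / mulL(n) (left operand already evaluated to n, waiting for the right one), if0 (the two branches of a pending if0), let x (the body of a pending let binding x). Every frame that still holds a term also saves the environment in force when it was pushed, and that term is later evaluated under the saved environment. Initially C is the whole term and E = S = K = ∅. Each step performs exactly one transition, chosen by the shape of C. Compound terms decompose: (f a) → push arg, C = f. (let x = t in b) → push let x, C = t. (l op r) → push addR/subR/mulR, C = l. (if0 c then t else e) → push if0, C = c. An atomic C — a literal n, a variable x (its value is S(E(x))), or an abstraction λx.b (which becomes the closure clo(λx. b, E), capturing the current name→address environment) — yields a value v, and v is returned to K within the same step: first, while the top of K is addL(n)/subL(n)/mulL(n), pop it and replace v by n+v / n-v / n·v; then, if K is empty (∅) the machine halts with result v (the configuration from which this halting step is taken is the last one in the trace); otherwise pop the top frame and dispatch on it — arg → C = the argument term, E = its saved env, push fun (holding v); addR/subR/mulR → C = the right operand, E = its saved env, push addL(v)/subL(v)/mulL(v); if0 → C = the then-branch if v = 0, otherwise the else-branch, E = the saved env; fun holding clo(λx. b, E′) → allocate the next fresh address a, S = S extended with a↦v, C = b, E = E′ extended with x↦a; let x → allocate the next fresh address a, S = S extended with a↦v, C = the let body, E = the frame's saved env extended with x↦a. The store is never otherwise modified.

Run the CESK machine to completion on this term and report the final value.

Answer: 16

Execution trace:
step 0: <C=((λz. (z * z)) ((λz. ((λw. z) -3)) 4)), E=∅, S=∅, K=∅>
step 1: <C=(λz. (z * z)), E=∅, S=∅, K=[arg]>
step 2: <C=((λz. ((λw. z) -3)) 4), E=∅, S=∅, K=[fun]>
step 3: <C=(λz. ((λw. z) -3)), E=∅, S=∅, K=[arg :: fun]>
step 4: <C=4, E=∅, S=∅, K=[fun :: fun]>
step 5: <C=((λw. z) -3), E={z↦0}, S={0↦4}, K=[fun]>
step 6: <C=(λw. z), E={z↦0}, S={0↦4}, K=[arg :: fun]>
step 7: <C=-3, E={z↦0}, S={0↦4}, K=[fun :: fun]>
step 8: <C=z, E={w↦1, z↦0}, S={0↦4, 1↦-3}, K=[fun]>
step 9: <C=(z * z), E={z↦2}, S={0↦4, 1↦-3, 2↦4}, K=∅>
step 10: <C=z, E={z↦2}, S={0↦4, 1↦-3, 2↦4}, K=[mulR]>
step 11: <C=z, E={z↦2}, S={0↦4, 1↦-3, 2↦4}, K=[mulL(4)]>
→ final value 16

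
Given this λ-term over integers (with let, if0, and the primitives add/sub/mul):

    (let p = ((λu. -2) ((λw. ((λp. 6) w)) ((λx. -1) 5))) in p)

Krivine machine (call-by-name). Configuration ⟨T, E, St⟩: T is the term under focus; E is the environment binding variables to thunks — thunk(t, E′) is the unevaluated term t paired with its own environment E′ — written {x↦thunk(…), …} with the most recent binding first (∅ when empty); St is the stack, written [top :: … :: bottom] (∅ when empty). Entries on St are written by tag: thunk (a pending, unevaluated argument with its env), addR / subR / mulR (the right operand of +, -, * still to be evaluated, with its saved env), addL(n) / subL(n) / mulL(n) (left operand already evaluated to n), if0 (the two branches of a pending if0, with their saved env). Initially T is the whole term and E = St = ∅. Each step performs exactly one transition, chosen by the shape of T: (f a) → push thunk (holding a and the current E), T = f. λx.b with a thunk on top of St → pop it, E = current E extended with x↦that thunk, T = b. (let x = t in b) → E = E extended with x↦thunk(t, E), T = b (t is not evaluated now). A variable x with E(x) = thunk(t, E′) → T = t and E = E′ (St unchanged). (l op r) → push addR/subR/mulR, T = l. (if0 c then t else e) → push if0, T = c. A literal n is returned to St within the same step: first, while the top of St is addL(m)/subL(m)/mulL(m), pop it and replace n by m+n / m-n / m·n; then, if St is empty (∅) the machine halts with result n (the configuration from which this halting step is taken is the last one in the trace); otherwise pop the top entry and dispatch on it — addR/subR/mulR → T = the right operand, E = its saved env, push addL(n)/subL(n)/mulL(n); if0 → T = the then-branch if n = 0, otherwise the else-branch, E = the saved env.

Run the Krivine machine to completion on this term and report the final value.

0. <T=(let p = ((λu. -2) ((λw. ((λp. 6) w)) ((λx. -1) 5))) in p), E=∅, St=∅>
1. <T=p, E={p↦thunk(((λu. -2) ((λw. ((λp. 6) w)) ((λx. -1) 5))), ∅)}, St=∅>
2. <T=((λu. -2) ((λw. ((λp. 6) w)) ((λx. -1) 5))), E=∅, St=∅>
3. <T=(λu. -2), E=∅, St=[thunk]>
4. <T=-2, E={u↦thunk(((λw. ((λp. 6) w)) ((λx. -1) 5)), ∅)}, St=∅>
→ final value -2

Answer: -2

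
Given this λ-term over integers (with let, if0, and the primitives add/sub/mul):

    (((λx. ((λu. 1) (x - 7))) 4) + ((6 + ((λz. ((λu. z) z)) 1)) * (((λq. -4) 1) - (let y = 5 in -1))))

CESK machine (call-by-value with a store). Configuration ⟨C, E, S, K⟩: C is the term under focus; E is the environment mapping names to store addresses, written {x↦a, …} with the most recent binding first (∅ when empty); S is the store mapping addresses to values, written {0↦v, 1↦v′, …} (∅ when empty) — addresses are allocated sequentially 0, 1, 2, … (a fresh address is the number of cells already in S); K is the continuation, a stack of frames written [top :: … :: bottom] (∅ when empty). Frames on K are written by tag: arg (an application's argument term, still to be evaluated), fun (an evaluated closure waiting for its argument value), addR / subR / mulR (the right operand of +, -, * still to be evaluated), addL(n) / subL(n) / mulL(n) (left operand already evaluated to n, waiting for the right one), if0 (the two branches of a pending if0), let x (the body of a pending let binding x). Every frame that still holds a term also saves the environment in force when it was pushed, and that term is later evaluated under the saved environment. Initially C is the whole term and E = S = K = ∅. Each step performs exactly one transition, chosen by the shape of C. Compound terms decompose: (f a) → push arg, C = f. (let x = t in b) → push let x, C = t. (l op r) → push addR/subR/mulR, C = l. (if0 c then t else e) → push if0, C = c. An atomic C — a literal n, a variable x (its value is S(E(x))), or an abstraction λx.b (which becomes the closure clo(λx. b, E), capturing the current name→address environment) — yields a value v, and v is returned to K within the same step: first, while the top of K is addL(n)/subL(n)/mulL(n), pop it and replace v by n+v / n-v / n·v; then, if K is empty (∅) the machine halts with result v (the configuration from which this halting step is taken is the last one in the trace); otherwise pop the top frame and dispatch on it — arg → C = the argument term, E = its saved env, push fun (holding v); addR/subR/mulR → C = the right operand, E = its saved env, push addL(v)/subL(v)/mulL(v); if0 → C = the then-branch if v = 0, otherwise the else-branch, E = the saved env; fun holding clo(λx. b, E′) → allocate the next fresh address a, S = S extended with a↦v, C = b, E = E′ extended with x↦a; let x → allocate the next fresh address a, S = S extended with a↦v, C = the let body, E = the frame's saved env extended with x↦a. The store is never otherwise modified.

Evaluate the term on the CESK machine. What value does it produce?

Answer: -20

Derivation:
step 0: [C=(((λx. ((λu. 1) (x - 7))) 4) + ((6 + ((λz. ((λu. z) z)) 1)) * (((λq. -4) 1) - (let y = 5 in -1)))) | E=∅ | S=∅ | K=∅]
step 1: [C=((λx. ((λu. 1) (x - 7))) 4) | E=∅ | S=∅ | K=[addR]]
step 2: [C=(λx. ((λu. 1) (x - 7))) | E=∅ | S=∅ | K=[arg :: addR]]
step 3: [C=4 | E=∅ | S=∅ | K=[fun :: addR]]
step 4: [C=((λu. 1) (x - 7)) | E={x↦0} | S={0↦4} | K=[addR]]
step 5: [C=(λu. 1) | E={x↦0} | S={0↦4} | K=[arg :: addR]]
step 6: [C=(x - 7) | E={x↦0} | S={0↦4} | K=[fun :: addR]]
step 7: [C=x | E={x↦0} | S={0↦4} | K=[subR :: fun :: addR]]
step 8: [C=7 | E={x↦0} | S={0↦4} | K=[subL(4) :: fun :: addR]]
step 9: [C=1 | E={u↦1, x↦0} | S={0↦4, 1↦-3} | K=[addR]]
step 10: [C=((6 + ((λz. ((λu. z) z)) 1)) * (((λq. -4) 1) - (let y = 5 in -1))) | E=∅ | S={0↦4, 1↦-3} | K=[addL(1)]]
step 11: [C=(6 + ((λz. ((λu. z) z)) 1)) | E=∅ | S={0↦4, 1↦-3} | K=[mulR :: addL(1)]]
step 12: [C=6 | E=∅ | S={0↦4, 1↦-3} | K=[addR :: mulR :: addL(1)]]
step 13: [C=((λz. ((λu. z) z)) 1) | E=∅ | S={0↦4, 1↦-3} | K=[addL(6) :: mulR :: addL(1)]]
step 14: [C=(λz. ((λu. z) z)) | E=∅ | S={0↦4, 1↦-3} | K=[arg :: addL(6) :: mulR :: addL(1)]]
step 15: [C=1 | E=∅ | S={0↦4, 1↦-3} | K=[fun :: addL(6) :: mulR :: addL(1)]]
step 16: [C=((λu. z) z) | E={z↦2} | S={0↦4, 1↦-3, 2↦1} | K=[addL(6) :: mulR :: addL(1)]]
step 17: [C=(λu. z) | E={z↦2} | S={0↦4, 1↦-3, 2↦1} | K=[arg :: addL(6) :: mulR :: addL(1)]]
step 18: [C=z | E={z↦2} | S={0↦4, 1↦-3, 2↦1} | K=[fun :: addL(6) :: mulR :: addL(1)]]
step 19: [C=z | E={u↦3, z↦2} | S={0↦4, 1↦-3, 2↦1, 3↦1} | K=[addL(6) :: mulR :: addL(1)]]
step 20: [C=(((λq. -4) 1) - (let y = 5 in -1)) | E=∅ | S={0↦4, 1↦-3, 2↦1, 3↦1} | K=[mulL(7) :: addL(1)]]
step 21: [C=((λq. -4) 1) | E=∅ | S={0↦4, 1↦-3, 2↦1, 3↦1} | K=[subR :: mulL(7) :: addL(1)]]
step 22: [C=(λq. -4) | E=∅ | S={0↦4, 1↦-3, 2↦1, 3↦1} | K=[arg :: subR :: mulL(7) :: addL(1)]]
step 23: [C=1 | E=∅ | S={0↦4, 1↦-3, 2↦1, 3↦1} | K=[fun :: subR :: mulL(7) :: addL(1)]]
step 24: [C=-4 | E={q↦4} | S={0↦4, 1↦-3, 2↦1, 3↦1, 4↦1} | K=[subR :: mulL(7) :: addL(1)]]
step 25: [C=(let y = 5 in -1) | E=∅ | S={0↦4, 1↦-3, 2↦1, 3↦1, 4↦1} | K=[subL(-4) :: mulL(7) :: addL(1)]]
step 26: [C=5 | E=∅ | S={0↦4, 1↦-3, 2↦1, 3↦1, 4↦1} | K=[let y :: subL(-4) :: mulL(7) :: addL(1)]]
step 27: [C=-1 | E={y↦5} | S={0↦4, 1↦-3, 2↦1, 3↦1, 4↦1, 5↦5} | K=[subL(-4) :: mulL(7) :: addL(1)]]
→ final value -20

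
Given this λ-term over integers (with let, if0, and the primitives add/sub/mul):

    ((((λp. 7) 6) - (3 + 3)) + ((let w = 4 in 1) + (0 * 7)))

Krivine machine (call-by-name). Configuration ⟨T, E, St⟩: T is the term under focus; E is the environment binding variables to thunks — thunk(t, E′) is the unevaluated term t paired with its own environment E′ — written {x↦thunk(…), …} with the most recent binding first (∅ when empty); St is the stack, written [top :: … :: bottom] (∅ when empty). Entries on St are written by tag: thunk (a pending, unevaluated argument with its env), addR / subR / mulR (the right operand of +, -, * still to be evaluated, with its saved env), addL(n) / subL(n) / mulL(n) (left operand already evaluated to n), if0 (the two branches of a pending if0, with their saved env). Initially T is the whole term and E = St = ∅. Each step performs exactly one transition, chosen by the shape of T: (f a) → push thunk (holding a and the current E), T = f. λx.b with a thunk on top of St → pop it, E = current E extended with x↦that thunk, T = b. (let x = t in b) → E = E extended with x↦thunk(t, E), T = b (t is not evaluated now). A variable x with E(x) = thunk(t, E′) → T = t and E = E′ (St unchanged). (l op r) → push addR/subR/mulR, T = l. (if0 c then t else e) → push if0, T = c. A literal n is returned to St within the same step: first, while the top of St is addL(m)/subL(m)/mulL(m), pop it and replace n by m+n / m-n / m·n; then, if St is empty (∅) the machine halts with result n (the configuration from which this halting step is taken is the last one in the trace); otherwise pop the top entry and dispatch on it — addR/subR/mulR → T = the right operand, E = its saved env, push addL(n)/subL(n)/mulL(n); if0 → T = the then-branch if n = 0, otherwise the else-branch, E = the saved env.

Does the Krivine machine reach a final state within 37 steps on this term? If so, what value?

[0] [T=((((λp. 7) 6) - (3 + 3)) + ((let w = 4 in 1) + (0 * 7))) | E=∅ | St=∅]
[1] [T=(((λp. 7) 6) - (3 + 3)) | E=∅ | St=[addR]]
[2] [T=((λp. 7) 6) | E=∅ | St=[subR :: addR]]
[3] [T=(λp. 7) | E=∅ | St=[thunk :: subR :: addR]]
[4] [T=7 | E={p↦thunk(6, ∅)} | St=[subR :: addR]]
[5] [T=(3 + 3) | E=∅ | St=[subL(7) :: addR]]
[6] [T=3 | E=∅ | St=[addR :: subL(7) :: addR]]
[7] [T=3 | E=∅ | St=[addL(3) :: subL(7) :: addR]]
[8] [T=((let w = 4 in 1) + (0 * 7)) | E=∅ | St=[addL(1)]]
[9] [T=(let w = 4 in 1) | E=∅ | St=[addR :: addL(1)]]
[10] [T=1 | E={w↦thunk(4, ∅)} | St=[addR :: addL(1)]]
[11] [T=(0 * 7) | E=∅ | St=[addL(1) :: addL(1)]]
[12] [T=0 | E=∅ | St=[mulR :: addL(1) :: addL(1)]]
[13] [T=7 | E=∅ | St=[mulL(0) :: addL(1) :: addL(1)]]
→ final value 2

Answer: 2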